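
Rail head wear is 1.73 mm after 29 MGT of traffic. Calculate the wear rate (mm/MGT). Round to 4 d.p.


Wear rate = total wear / cumulative tonnage
Rate = 1.73 / 29
Rate = 0.0597 mm/MGT

0.0597


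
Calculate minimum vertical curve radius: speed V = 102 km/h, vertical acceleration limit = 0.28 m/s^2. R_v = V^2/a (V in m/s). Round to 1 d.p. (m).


Convert speed: V = 102 / 3.6 = 28.3333 m/s
V^2 = 802.7778 m^2/s^2
R_v = 802.7778 / 0.28
R_v = 2867.1 m

2867.1


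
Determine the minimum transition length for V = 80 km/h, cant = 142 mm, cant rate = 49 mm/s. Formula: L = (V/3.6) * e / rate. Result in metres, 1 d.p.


Convert speed: V = 80 / 3.6 = 22.2222 m/s
L = 22.2222 * 142 / 49
L = 3155.5556 / 49
L = 64.4 m

64.4


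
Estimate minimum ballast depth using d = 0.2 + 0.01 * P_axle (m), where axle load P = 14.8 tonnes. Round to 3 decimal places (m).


d = 0.2 + 0.01 * 14.8
d = 0.2 + 0.148
d = 0.348 m

0.348


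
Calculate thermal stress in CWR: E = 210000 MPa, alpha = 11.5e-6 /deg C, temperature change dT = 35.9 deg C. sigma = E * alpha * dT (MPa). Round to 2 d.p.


sigma = E * alpha * dT
sigma = 210000 * 11.5e-6 * 35.9
sigma = 2.415 * 35.9
sigma = 86.70 MPa

86.70


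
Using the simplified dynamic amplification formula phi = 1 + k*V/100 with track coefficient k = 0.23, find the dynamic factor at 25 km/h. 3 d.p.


phi = 1 + k * V / 100
phi = 1 + 0.23 * 25 / 100
phi = 1 + 0.0575
phi = 1.058

1.058


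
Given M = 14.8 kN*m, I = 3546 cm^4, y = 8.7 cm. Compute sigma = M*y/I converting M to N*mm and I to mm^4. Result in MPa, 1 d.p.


Convert units:
M = 14.8 kN*m = 14800000 N*mm
y = 8.7 cm = 87 mm
I = 3546 cm^4 = 35460000 mm^4
sigma = 14800000 * 87 / 35460000
sigma = 36.3 MPa

36.3


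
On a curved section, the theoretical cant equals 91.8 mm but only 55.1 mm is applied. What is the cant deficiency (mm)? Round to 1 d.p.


Cant deficiency = equilibrium cant - actual cant
CD = 91.8 - 55.1
CD = 36.7 mm

36.7


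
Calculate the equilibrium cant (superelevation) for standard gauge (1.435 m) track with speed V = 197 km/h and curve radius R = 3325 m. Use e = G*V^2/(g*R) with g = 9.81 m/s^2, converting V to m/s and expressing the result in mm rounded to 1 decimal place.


Convert speed: V = 197 / 3.6 = 54.7222 m/s
Apply formula: e = 1.435 * 54.7222^2 / (9.81 * 3325)
e = 1.435 * 2994.5216 / 32618.25
e = 0.13174 m = 131.7 mm

131.7


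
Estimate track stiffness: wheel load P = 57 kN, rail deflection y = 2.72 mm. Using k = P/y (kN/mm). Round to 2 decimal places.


Track stiffness k = P / y
k = 57 / 2.72
k = 20.96 kN/mm

20.96


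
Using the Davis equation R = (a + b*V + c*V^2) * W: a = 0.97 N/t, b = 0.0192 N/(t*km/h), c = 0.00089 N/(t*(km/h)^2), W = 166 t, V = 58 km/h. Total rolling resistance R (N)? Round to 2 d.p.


b*V = 0.0192 * 58 = 1.1136
c*V^2 = 0.00089 * 3364 = 2.99396
R_per_t = 0.97 + 1.1136 + 2.99396 = 5.07756 N/t
R_total = 5.07756 * 166 = 842.87 N

842.87


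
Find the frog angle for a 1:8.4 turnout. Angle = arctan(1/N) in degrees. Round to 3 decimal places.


1/N = 1/8.4 = 0.119048
angle = arctan(0.119048) = 0.11849 rad
angle = 0.11849 * 180/pi = 6.789 degrees

6.789


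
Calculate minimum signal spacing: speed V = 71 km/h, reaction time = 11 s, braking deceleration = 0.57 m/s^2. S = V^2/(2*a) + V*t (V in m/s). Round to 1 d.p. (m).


V = 71 / 3.6 = 19.7222 m/s
Braking distance = 19.7222^2 / (2*0.57) = 341.1983 m
Sighting distance = 19.7222 * 11 = 216.9444 m
S = 341.1983 + 216.9444 = 558.1 m

558.1


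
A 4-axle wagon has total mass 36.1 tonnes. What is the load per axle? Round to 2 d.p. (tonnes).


Load per axle = total weight / number of axles
Load = 36.1 / 4
Load = 9.03 tonnes

9.03


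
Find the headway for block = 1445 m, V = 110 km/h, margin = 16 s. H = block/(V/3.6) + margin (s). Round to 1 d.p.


V = 110 / 3.6 = 30.5556 m/s
Block traversal time = 1445 / 30.5556 = 47.2909 s
Headway = 47.2909 + 16
Headway = 63.3 s

63.3


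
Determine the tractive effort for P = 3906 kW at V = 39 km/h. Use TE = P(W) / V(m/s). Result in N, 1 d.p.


Convert: P = 3906 kW = 3906000 W
V = 39 / 3.6 = 10.8333 m/s
TE = 3906000 / 10.8333
TE = 360553.8 N

360553.8


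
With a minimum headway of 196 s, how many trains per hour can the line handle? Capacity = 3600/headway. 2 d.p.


Capacity = 3600 / headway
Capacity = 3600 / 196
Capacity = 18.37 trains/hour

18.37


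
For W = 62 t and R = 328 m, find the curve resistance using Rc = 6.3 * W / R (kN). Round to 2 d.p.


Rc = 6.3 * W / R
Rc = 6.3 * 62 / 328
Rc = 390.6 / 328
Rc = 1.19 kN

1.19


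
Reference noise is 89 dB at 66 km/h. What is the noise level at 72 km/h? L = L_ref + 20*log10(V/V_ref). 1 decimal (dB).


V/V_ref = 72 / 66 = 1.090909
log10(1.090909) = 0.037789
20 * 0.037789 = 0.7558
L = 89 + 0.7558 = 89.8 dB

89.8


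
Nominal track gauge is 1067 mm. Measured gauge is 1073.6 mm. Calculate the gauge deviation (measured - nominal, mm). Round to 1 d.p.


Deviation = measured - nominal
Deviation = 1073.6 - 1067
Deviation = 6.6 mm

6.6


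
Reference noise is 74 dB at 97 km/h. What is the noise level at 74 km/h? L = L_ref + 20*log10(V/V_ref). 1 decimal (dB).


V/V_ref = 74 / 97 = 0.762887
log10(0.762887) = -0.11754
20 * -0.11754 = -2.3508
L = 74 + -2.3508 = 71.6 dB

71.6


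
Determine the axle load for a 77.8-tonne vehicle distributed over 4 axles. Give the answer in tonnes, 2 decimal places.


Load per axle = total weight / number of axles
Load = 77.8 / 4
Load = 19.45 tonnes

19.45


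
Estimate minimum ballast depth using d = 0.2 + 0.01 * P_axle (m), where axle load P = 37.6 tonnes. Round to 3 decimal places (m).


d = 0.2 + 0.01 * 37.6
d = 0.2 + 0.376
d = 0.576 m

0.576


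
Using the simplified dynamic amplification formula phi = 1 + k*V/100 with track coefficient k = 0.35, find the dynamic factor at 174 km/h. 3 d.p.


phi = 1 + k * V / 100
phi = 1 + 0.35 * 174 / 100
phi = 1 + 0.609
phi = 1.609

1.609


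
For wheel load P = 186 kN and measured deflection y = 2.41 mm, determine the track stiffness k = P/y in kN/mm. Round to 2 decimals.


Track stiffness k = P / y
k = 186 / 2.41
k = 77.18 kN/mm

77.18


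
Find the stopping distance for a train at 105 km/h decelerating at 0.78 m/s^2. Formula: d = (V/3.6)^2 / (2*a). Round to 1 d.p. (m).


Convert speed: V = 105 / 3.6 = 29.1667 m/s
V^2 = 850.6944
d = 850.6944 / (2 * 0.78)
d = 850.6944 / 1.56
d = 545.3 m

545.3


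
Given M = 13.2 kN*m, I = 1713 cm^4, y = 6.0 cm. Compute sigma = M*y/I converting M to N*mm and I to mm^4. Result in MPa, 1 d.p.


Convert units:
M = 13.2 kN*m = 13200000 N*mm
y = 6.0 cm = 60 mm
I = 1713 cm^4 = 17130000 mm^4
sigma = 13200000 * 60 / 17130000
sigma = 46.2 MPa

46.2


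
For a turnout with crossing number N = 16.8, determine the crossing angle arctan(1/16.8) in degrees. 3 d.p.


1/N = 1/16.8 = 0.059524
angle = arctan(0.059524) = 0.059454 rad
angle = 0.059454 * 180/pi = 3.406 degrees

3.406


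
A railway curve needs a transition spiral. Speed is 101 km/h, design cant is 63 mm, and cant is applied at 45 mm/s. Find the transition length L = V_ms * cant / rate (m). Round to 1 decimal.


Convert speed: V = 101 / 3.6 = 28.0556 m/s
L = 28.0556 * 63 / 45
L = 1767.5 / 45
L = 39.3 m

39.3


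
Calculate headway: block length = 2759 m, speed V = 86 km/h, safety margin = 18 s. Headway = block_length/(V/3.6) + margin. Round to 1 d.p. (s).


V = 86 / 3.6 = 23.8889 m/s
Block traversal time = 2759 / 23.8889 = 115.493 s
Headway = 115.493 + 18
Headway = 133.5 s

133.5


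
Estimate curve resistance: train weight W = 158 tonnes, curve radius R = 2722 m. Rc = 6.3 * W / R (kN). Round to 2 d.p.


Rc = 6.3 * W / R
Rc = 6.3 * 158 / 2722
Rc = 995.4 / 2722
Rc = 0.37 kN

0.37


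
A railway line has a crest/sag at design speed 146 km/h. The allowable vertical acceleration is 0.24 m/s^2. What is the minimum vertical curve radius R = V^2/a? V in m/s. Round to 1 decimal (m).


Convert speed: V = 146 / 3.6 = 40.5556 m/s
V^2 = 1644.7531 m^2/s^2
R_v = 1644.7531 / 0.24
R_v = 6853.1 m

6853.1


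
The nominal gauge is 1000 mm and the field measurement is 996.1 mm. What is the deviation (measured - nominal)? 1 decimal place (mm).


Deviation = measured - nominal
Deviation = 996.1 - 1000
Deviation = -3.9 mm

-3.9


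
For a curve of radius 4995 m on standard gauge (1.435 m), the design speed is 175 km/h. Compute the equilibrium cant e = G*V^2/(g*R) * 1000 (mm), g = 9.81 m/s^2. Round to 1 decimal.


Convert speed: V = 175 / 3.6 = 48.6111 m/s
Apply formula: e = 1.435 * 48.6111^2 / (9.81 * 4995)
e = 1.435 * 2363.0401 / 49000.95
e = 0.069202 m = 69.2 mm

69.2


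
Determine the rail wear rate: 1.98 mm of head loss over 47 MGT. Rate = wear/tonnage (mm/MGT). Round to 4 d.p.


Wear rate = total wear / cumulative tonnage
Rate = 1.98 / 47
Rate = 0.0421 mm/MGT

0.0421


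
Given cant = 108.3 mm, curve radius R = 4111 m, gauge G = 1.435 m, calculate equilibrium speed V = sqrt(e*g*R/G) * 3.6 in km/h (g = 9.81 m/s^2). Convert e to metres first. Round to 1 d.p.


Convert cant: e = 108.3 mm = 0.1083 m
V_ms = sqrt(0.1083 * 9.81 * 4111 / 1.435)
V_ms = sqrt(3043.638295) = 55.1692 m/s
V = 55.1692 * 3.6 = 198.6 km/h

198.6


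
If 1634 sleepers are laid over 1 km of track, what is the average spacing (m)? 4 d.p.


Spacing = 1000 m / number of sleepers
Spacing = 1000 / 1634
Spacing = 0.6120 m

0.6120


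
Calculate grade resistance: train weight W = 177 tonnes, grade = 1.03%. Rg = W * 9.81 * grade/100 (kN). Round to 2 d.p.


Rg = W * 9.81 * grade / 100
Rg = 177 * 9.81 * 1.03 / 100
Rg = 1736.37 * 0.0103
Rg = 17.88 kN

17.88


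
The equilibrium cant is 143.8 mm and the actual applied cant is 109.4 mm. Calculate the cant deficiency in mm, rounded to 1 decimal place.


Cant deficiency = equilibrium cant - actual cant
CD = 143.8 - 109.4
CD = 34.4 mm

34.4


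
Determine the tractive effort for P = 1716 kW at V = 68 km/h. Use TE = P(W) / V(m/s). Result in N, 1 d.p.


Convert: P = 1716 kW = 1716000 W
V = 68 / 3.6 = 18.8889 m/s
TE = 1716000 / 18.8889
TE = 90847.1 N

90847.1


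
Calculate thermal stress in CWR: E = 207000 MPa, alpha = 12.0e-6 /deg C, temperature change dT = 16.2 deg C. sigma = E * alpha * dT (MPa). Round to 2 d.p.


sigma = E * alpha * dT
sigma = 207000 * 12.0e-6 * 16.2
sigma = 2.484 * 16.2
sigma = 40.24 MPa

40.24


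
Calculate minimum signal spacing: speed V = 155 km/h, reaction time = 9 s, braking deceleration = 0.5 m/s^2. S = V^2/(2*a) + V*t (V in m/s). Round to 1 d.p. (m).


V = 155 / 3.6 = 43.0556 m/s
Braking distance = 43.0556^2 / (2*0.5) = 1853.7809 m
Sighting distance = 43.0556 * 9 = 387.5 m
S = 1853.7809 + 387.5 = 2241.3 m

2241.3


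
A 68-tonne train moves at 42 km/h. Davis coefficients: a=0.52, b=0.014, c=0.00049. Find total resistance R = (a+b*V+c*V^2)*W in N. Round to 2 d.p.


b*V = 0.014 * 42 = 0.588
c*V^2 = 0.00049 * 1764 = 0.86436
R_per_t = 0.52 + 0.588 + 0.86436 = 1.97236 N/t
R_total = 1.97236 * 68 = 134.12 N

134.12


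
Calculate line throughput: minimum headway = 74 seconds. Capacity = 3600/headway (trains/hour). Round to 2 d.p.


Capacity = 3600 / headway
Capacity = 3600 / 74
Capacity = 48.65 trains/hour

48.65


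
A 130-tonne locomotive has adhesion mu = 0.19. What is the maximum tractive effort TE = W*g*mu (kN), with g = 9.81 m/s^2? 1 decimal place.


TE_max = W * g * mu
TE_max = 130 * 9.81 * 0.19
TE_max = 1275.3 * 0.19
TE_max = 242.3 kN

242.3


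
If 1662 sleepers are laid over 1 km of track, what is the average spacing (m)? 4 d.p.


Spacing = 1000 m / number of sleepers
Spacing = 1000 / 1662
Spacing = 0.6017 m

0.6017


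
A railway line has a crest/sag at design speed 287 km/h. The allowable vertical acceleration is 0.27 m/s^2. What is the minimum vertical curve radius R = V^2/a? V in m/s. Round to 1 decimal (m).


Convert speed: V = 287 / 3.6 = 79.7222 m/s
V^2 = 6355.6327 m^2/s^2
R_v = 6355.6327 / 0.27
R_v = 23539.4 m

23539.4


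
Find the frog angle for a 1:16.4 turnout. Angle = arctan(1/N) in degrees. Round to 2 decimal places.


1/N = 1/16.4 = 0.060976
angle = arctan(0.060976) = 0.0609 rad
angle = 0.0609 * 180/pi = 3.49 degrees

3.49


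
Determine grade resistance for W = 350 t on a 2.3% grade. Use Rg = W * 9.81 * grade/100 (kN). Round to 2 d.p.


Rg = W * 9.81 * grade / 100
Rg = 350 * 9.81 * 2.3 / 100
Rg = 3433.5 * 0.023
Rg = 78.97 kN

78.97


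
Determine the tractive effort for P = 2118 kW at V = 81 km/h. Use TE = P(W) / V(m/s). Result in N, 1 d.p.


Convert: P = 2118 kW = 2118000 W
V = 81 / 3.6 = 22.5 m/s
TE = 2118000 / 22.5
TE = 94133.3 N

94133.3


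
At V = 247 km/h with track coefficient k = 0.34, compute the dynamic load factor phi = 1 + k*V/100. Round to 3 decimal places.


phi = 1 + k * V / 100
phi = 1 + 0.34 * 247 / 100
phi = 1 + 0.8398
phi = 1.840

1.840


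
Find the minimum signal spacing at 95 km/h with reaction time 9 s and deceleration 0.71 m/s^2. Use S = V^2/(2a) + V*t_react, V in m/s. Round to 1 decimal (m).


V = 95 / 3.6 = 26.3889 m/s
Braking distance = 26.3889^2 / (2*0.71) = 490.4038 m
Sighting distance = 26.3889 * 9 = 237.5 m
S = 490.4038 + 237.5 = 727.9 m

727.9


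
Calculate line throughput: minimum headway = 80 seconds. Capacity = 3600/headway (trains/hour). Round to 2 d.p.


Capacity = 3600 / headway
Capacity = 3600 / 80
Capacity = 45.00 trains/hour

45.00


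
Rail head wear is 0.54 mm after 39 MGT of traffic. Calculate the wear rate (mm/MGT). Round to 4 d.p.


Wear rate = total wear / cumulative tonnage
Rate = 0.54 / 39
Rate = 0.0138 mm/MGT

0.0138


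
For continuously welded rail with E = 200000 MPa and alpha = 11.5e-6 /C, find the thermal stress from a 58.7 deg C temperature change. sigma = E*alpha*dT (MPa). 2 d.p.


sigma = E * alpha * dT
sigma = 200000 * 11.5e-6 * 58.7
sigma = 2.3 * 58.7
sigma = 135.01 MPa

135.01


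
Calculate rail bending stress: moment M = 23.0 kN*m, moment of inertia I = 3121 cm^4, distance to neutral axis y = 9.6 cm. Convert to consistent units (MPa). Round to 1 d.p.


Convert units:
M = 23.0 kN*m = 23000000 N*mm
y = 9.6 cm = 96 mm
I = 3121 cm^4 = 31210000 mm^4
sigma = 23000000 * 96 / 31210000
sigma = 70.7 MPa

70.7


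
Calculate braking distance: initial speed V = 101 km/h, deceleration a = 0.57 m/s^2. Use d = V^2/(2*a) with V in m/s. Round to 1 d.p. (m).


Convert speed: V = 101 / 3.6 = 28.0556 m/s
V^2 = 787.1142
d = 787.1142 / (2 * 0.57)
d = 787.1142 / 1.14
d = 690.5 m

690.5


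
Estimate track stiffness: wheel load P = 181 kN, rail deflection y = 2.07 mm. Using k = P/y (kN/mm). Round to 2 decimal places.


Track stiffness k = P / y
k = 181 / 2.07
k = 87.44 kN/mm

87.44


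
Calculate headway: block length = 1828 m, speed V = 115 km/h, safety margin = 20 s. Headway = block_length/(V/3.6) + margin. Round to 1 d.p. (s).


V = 115 / 3.6 = 31.9444 m/s
Block traversal time = 1828 / 31.9444 = 57.2243 s
Headway = 57.2243 + 20
Headway = 77.2 s

77.2


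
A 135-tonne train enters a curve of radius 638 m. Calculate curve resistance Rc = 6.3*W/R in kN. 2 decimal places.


Rc = 6.3 * W / R
Rc = 6.3 * 135 / 638
Rc = 850.5 / 638
Rc = 1.33 kN

1.33


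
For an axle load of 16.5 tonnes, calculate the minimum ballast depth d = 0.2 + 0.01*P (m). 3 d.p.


d = 0.2 + 0.01 * 16.5
d = 0.2 + 0.165
d = 0.365 m

0.365


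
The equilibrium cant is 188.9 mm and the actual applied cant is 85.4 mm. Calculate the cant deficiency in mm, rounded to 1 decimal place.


Cant deficiency = equilibrium cant - actual cant
CD = 188.9 - 85.4
CD = 103.5 mm

103.5


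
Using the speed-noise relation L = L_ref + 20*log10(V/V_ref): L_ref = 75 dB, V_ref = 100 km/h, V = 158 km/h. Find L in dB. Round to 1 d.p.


V/V_ref = 158 / 100 = 1.58
log10(1.58) = 0.198657
20 * 0.198657 = 3.9731
L = 75 + 3.9731 = 79.0 dB

79.0


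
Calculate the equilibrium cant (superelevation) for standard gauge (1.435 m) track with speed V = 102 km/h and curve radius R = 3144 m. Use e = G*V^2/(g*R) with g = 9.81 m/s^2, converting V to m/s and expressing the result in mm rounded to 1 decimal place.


Convert speed: V = 102 / 3.6 = 28.3333 m/s
Apply formula: e = 1.435 * 28.3333^2 / (9.81 * 3144)
e = 1.435 * 802.7778 / 30842.64
e = 0.03735 m = 37.4 mm

37.4


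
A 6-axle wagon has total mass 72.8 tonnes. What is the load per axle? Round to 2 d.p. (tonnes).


Load per axle = total weight / number of axles
Load = 72.8 / 6
Load = 12.13 tonnes

12.13


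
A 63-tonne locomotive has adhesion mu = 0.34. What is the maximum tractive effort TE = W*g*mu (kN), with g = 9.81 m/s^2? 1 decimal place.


TE_max = W * g * mu
TE_max = 63 * 9.81 * 0.34
TE_max = 618.03 * 0.34
TE_max = 210.1 kN

210.1


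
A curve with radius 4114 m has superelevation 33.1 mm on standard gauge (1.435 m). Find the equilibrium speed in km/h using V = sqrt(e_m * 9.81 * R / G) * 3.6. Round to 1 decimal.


Convert cant: e = 33.1 mm = 0.0331 m
V_ms = sqrt(0.0331 * 9.81 * 4114 / 1.435)
V_ms = sqrt(930.913626) = 30.5109 m/s
V = 30.5109 * 3.6 = 109.8 km/h

109.8


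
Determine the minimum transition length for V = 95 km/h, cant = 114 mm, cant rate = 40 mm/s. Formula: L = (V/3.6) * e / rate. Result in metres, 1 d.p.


Convert speed: V = 95 / 3.6 = 26.3889 m/s
L = 26.3889 * 114 / 40
L = 3008.3333 / 40
L = 75.2 m

75.2


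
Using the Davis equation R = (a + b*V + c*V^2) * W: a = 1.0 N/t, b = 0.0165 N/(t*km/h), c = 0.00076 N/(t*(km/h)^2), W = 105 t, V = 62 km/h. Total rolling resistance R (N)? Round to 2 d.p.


b*V = 0.0165 * 62 = 1.023
c*V^2 = 0.00076 * 3844 = 2.92144
R_per_t = 1.0 + 1.023 + 2.92144 = 4.94444 N/t
R_total = 4.94444 * 105 = 519.17 N

519.17


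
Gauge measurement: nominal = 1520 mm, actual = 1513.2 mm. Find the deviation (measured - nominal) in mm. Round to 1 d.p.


Deviation = measured - nominal
Deviation = 1513.2 - 1520
Deviation = -6.8 mm

-6.8


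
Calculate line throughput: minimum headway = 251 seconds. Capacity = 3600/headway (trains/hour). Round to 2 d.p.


Capacity = 3600 / headway
Capacity = 3600 / 251
Capacity = 14.34 trains/hour

14.34


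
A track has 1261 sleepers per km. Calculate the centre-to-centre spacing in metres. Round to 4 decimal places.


Spacing = 1000 m / number of sleepers
Spacing = 1000 / 1261
Spacing = 0.7930 m

0.7930


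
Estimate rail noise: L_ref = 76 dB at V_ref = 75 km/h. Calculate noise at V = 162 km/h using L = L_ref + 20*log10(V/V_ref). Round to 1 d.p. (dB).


V/V_ref = 162 / 75 = 2.16
log10(2.16) = 0.334454
20 * 0.334454 = 6.6891
L = 76 + 6.6891 = 82.7 dB

82.7


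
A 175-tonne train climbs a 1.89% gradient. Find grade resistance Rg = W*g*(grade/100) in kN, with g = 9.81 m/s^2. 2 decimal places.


Rg = W * 9.81 * grade / 100
Rg = 175 * 9.81 * 1.89 / 100
Rg = 1716.75 * 0.0189
Rg = 32.45 kN

32.45


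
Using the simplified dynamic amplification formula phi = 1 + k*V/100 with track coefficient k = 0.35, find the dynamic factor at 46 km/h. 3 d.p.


phi = 1 + k * V / 100
phi = 1 + 0.35 * 46 / 100
phi = 1 + 0.161
phi = 1.161

1.161


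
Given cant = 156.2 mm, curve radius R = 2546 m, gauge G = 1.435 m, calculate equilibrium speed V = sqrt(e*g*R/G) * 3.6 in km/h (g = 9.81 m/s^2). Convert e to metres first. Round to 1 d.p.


Convert cant: e = 156.2 mm = 0.1562 m
V_ms = sqrt(0.1562 * 9.81 * 2546 / 1.435)
V_ms = sqrt(2718.670252) = 52.1409 m/s
V = 52.1409 * 3.6 = 187.7 km/h

187.7


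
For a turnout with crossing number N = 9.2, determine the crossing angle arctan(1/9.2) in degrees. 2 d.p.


1/N = 1/9.2 = 0.108696
angle = arctan(0.108696) = 0.108271 rad
angle = 0.108271 * 180/pi = 6.20 degrees

6.20


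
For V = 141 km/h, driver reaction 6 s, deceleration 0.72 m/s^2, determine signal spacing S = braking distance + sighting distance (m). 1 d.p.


V = 141 / 3.6 = 39.1667 m/s
Braking distance = 39.1667^2 / (2*0.72) = 1065.2971 m
Sighting distance = 39.1667 * 6 = 235.0 m
S = 1065.2971 + 235.0 = 1300.3 m

1300.3


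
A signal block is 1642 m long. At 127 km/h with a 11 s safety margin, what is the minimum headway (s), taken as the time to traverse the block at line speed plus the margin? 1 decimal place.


V = 127 / 3.6 = 35.2778 m/s
Block traversal time = 1642 / 35.2778 = 46.5449 s
Headway = 46.5449 + 11
Headway = 57.5 s

57.5


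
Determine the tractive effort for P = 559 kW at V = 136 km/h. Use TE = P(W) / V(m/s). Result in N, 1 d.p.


Convert: P = 559 kW = 559000 W
V = 136 / 3.6 = 37.7778 m/s
TE = 559000 / 37.7778
TE = 14797.1 N

14797.1


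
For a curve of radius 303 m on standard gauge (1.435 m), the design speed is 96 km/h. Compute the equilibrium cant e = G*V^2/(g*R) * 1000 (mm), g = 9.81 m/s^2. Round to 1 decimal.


Convert speed: V = 96 / 3.6 = 26.6667 m/s
Apply formula: e = 1.435 * 26.6667^2 / (9.81 * 303)
e = 1.435 * 711.1111 / 2972.43
e = 0.343303 m = 343.3 mm

343.3


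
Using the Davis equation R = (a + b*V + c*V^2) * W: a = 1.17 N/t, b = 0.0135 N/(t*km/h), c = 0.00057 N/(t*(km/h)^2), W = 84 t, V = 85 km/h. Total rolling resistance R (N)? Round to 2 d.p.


b*V = 0.0135 * 85 = 1.1475
c*V^2 = 0.00057 * 7225 = 4.11825
R_per_t = 1.17 + 1.1475 + 4.11825 = 6.43575 N/t
R_total = 6.43575 * 84 = 540.60 N

540.60


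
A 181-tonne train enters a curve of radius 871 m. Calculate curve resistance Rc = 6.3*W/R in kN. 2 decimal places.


Rc = 6.3 * W / R
Rc = 6.3 * 181 / 871
Rc = 1140.3 / 871
Rc = 1.31 kN

1.31


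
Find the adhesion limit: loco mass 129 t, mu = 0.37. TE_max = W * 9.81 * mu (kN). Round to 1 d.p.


TE_max = W * g * mu
TE_max = 129 * 9.81 * 0.37
TE_max = 1265.49 * 0.37
TE_max = 468.2 kN

468.2


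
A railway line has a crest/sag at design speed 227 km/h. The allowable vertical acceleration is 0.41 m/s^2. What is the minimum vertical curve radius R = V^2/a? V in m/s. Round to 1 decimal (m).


Convert speed: V = 227 / 3.6 = 63.0556 m/s
V^2 = 3976.0031 m^2/s^2
R_v = 3976.0031 / 0.41
R_v = 9697.6 m

9697.6


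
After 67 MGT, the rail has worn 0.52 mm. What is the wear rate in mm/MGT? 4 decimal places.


Wear rate = total wear / cumulative tonnage
Rate = 0.52 / 67
Rate = 0.0078 mm/MGT

0.0078


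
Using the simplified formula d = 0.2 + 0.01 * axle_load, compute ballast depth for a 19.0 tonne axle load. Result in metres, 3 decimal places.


d = 0.2 + 0.01 * 19.0
d = 0.2 + 0.19
d = 0.390 m

0.390


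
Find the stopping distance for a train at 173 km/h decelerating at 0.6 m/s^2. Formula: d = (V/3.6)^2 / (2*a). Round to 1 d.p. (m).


Convert speed: V = 173 / 3.6 = 48.0556 m/s
V^2 = 2309.3364
d = 2309.3364 / (2 * 0.6)
d = 2309.3364 / 1.2
d = 1924.4 m

1924.4


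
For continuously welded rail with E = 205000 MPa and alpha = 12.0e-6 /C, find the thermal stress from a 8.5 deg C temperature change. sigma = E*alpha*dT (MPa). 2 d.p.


sigma = E * alpha * dT
sigma = 205000 * 12.0e-6 * 8.5
sigma = 2.46 * 8.5
sigma = 20.91 MPa

20.91


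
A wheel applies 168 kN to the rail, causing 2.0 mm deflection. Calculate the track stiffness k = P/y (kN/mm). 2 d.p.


Track stiffness k = P / y
k = 168 / 2.0
k = 84.00 kN/mm

84.00


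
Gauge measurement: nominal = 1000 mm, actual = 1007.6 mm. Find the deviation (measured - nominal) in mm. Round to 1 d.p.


Deviation = measured - nominal
Deviation = 1007.6 - 1000
Deviation = 7.6 mm

7.6


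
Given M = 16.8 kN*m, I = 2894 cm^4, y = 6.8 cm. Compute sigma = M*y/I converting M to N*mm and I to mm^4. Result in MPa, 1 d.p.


Convert units:
M = 16.8 kN*m = 16800000 N*mm
y = 6.8 cm = 68 mm
I = 2894 cm^4 = 28940000 mm^4
sigma = 16800000 * 68 / 28940000
sigma = 39.5 MPa

39.5


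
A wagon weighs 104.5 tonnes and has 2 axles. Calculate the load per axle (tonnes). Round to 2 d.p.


Load per axle = total weight / number of axles
Load = 104.5 / 2
Load = 52.25 tonnes

52.25


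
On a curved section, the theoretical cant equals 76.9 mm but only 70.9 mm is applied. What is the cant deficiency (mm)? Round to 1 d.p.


Cant deficiency = equilibrium cant - actual cant
CD = 76.9 - 70.9
CD = 6.0 mm

6.0


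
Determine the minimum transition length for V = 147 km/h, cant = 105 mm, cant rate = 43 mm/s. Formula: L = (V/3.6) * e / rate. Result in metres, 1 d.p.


Convert speed: V = 147 / 3.6 = 40.8333 m/s
L = 40.8333 * 105 / 43
L = 4287.5 / 43
L = 99.7 m

99.7


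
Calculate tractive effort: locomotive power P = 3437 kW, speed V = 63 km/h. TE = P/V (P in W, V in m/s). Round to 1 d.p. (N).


Convert: P = 3437 kW = 3437000 W
V = 63 / 3.6 = 17.5 m/s
TE = 3437000 / 17.5
TE = 196400.0 N

196400.0


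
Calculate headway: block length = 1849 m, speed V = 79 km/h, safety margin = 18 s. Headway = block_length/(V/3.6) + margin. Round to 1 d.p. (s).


V = 79 / 3.6 = 21.9444 m/s
Block traversal time = 1849 / 21.9444 = 84.2582 s
Headway = 84.2582 + 18
Headway = 102.3 s

102.3


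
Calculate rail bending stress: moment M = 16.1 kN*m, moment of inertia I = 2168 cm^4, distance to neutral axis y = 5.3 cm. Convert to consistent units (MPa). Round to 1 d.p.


Convert units:
M = 16.1 kN*m = 16100000 N*mm
y = 5.3 cm = 53 mm
I = 2168 cm^4 = 21680000 mm^4
sigma = 16100000 * 53 / 21680000
sigma = 39.4 MPa

39.4


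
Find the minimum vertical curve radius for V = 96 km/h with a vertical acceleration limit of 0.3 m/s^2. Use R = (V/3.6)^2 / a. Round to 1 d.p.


Convert speed: V = 96 / 3.6 = 26.6667 m/s
V^2 = 711.1111 m^2/s^2
R_v = 711.1111 / 0.3
R_v = 2370.4 m

2370.4


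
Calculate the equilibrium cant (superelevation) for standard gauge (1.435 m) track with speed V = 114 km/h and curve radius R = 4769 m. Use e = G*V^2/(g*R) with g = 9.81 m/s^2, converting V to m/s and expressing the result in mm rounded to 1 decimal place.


Convert speed: V = 114 / 3.6 = 31.6667 m/s
Apply formula: e = 1.435 * 31.6667^2 / (9.81 * 4769)
e = 1.435 * 1002.7778 / 46783.89
e = 0.030758 m = 30.8 mm

30.8


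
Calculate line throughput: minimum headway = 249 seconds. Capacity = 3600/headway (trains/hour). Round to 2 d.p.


Capacity = 3600 / headway
Capacity = 3600 / 249
Capacity = 14.46 trains/hour

14.46


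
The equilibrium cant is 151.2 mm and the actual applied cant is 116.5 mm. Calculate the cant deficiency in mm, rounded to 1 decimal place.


Cant deficiency = equilibrium cant - actual cant
CD = 151.2 - 116.5
CD = 34.7 mm

34.7


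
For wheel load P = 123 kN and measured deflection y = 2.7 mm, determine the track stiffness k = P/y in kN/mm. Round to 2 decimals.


Track stiffness k = P / y
k = 123 / 2.7
k = 45.56 kN/mm

45.56


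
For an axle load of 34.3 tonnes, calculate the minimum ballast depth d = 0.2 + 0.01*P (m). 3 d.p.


d = 0.2 + 0.01 * 34.3
d = 0.2 + 0.343
d = 0.543 m

0.543


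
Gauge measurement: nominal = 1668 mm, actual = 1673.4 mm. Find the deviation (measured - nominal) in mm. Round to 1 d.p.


Deviation = measured - nominal
Deviation = 1673.4 - 1668
Deviation = 5.4 mm

5.4


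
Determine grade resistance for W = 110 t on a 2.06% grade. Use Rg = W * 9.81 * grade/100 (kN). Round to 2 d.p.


Rg = W * 9.81 * grade / 100
Rg = 110 * 9.81 * 2.06 / 100
Rg = 1079.1 * 0.0206
Rg = 22.23 kN

22.23


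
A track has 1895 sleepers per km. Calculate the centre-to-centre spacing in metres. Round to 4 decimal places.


Spacing = 1000 m / number of sleepers
Spacing = 1000 / 1895
Spacing = 0.5277 m

0.5277


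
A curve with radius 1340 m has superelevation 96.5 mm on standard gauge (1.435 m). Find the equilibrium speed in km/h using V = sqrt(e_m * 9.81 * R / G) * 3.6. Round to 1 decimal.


Convert cant: e = 96.5 mm = 0.0965 m
V_ms = sqrt(0.0965 * 9.81 * 1340 / 1.435)
V_ms = sqrt(883.993798) = 29.732 m/s
V = 29.732 * 3.6 = 107.0 km/h

107.0


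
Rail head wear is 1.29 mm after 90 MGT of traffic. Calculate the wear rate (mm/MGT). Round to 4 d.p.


Wear rate = total wear / cumulative tonnage
Rate = 1.29 / 90
Rate = 0.0143 mm/MGT

0.0143


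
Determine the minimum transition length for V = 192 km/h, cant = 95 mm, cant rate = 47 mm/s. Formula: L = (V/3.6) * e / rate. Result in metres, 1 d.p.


Convert speed: V = 192 / 3.6 = 53.3333 m/s
L = 53.3333 * 95 / 47
L = 5066.6667 / 47
L = 107.8 m

107.8


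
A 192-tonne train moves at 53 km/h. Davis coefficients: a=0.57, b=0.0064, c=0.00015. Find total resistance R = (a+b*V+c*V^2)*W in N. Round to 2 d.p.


b*V = 0.0064 * 53 = 0.3392
c*V^2 = 0.00015 * 2809 = 0.42135
R_per_t = 0.57 + 0.3392 + 0.42135 = 1.33055 N/t
R_total = 1.33055 * 192 = 255.47 N

255.47


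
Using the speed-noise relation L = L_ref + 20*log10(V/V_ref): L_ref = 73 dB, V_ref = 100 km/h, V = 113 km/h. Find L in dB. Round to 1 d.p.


V/V_ref = 113 / 100 = 1.13
log10(1.13) = 0.053078
20 * 0.053078 = 1.0616
L = 73 + 1.0616 = 74.1 dB

74.1


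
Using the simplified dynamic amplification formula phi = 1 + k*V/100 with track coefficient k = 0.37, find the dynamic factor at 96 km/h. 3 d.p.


phi = 1 + k * V / 100
phi = 1 + 0.37 * 96 / 100
phi = 1 + 0.3552
phi = 1.355

1.355


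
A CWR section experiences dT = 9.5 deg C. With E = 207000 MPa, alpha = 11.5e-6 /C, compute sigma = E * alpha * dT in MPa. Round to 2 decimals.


sigma = E * alpha * dT
sigma = 207000 * 11.5e-6 * 9.5
sigma = 2.3805 * 9.5
sigma = 22.61 MPa

22.61


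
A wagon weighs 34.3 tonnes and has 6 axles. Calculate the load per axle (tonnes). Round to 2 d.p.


Load per axle = total weight / number of axles
Load = 34.3 / 6
Load = 5.72 tonnes

5.72


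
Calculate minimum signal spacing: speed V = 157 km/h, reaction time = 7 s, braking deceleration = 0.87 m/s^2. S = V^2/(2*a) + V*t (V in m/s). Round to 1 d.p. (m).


V = 157 / 3.6 = 43.6111 m/s
Braking distance = 43.6111^2 / (2*0.87) = 1093.0627 m
Sighting distance = 43.6111 * 7 = 305.2778 m
S = 1093.0627 + 305.2778 = 1398.3 m

1398.3


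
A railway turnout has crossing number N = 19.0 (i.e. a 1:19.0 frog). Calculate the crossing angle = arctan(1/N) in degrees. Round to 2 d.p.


1/N = 1/19.0 = 0.052632
angle = arctan(0.052632) = 0.052583 rad
angle = 0.052583 * 180/pi = 3.01 degrees

3.01


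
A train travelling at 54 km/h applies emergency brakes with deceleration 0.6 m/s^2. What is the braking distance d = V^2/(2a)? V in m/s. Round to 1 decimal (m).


Convert speed: V = 54 / 3.6 = 15.0 m/s
V^2 = 225.0
d = 225.0 / (2 * 0.6)
d = 225.0 / 1.2
d = 187.5 m

187.5


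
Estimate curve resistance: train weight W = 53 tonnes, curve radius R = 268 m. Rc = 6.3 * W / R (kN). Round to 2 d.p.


Rc = 6.3 * W / R
Rc = 6.3 * 53 / 268
Rc = 333.9 / 268
Rc = 1.25 kN

1.25


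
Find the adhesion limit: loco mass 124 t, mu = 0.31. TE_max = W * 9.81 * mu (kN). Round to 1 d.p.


TE_max = W * g * mu
TE_max = 124 * 9.81 * 0.31
TE_max = 1216.44 * 0.31
TE_max = 377.1 kN

377.1


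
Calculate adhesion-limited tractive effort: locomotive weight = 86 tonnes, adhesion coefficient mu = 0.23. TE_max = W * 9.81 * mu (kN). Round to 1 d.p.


TE_max = W * g * mu
TE_max = 86 * 9.81 * 0.23
TE_max = 843.66 * 0.23
TE_max = 194.0 kN

194.0


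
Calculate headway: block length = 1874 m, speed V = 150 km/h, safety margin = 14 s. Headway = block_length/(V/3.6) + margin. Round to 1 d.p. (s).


V = 150 / 3.6 = 41.6667 m/s
Block traversal time = 1874 / 41.6667 = 44.976 s
Headway = 44.976 + 14
Headway = 59.0 s

59.0


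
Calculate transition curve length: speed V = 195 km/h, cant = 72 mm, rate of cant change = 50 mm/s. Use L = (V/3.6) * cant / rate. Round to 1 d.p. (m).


Convert speed: V = 195 / 3.6 = 54.1667 m/s
L = 54.1667 * 72 / 50
L = 3900.0 / 50
L = 78.0 m

78.0


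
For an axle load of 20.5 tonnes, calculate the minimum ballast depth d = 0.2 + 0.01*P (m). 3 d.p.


d = 0.2 + 0.01 * 20.5
d = 0.2 + 0.205
d = 0.405 m

0.405


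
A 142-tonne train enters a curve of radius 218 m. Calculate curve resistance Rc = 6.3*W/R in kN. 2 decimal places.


Rc = 6.3 * W / R
Rc = 6.3 * 142 / 218
Rc = 894.6 / 218
Rc = 4.10 kN

4.10


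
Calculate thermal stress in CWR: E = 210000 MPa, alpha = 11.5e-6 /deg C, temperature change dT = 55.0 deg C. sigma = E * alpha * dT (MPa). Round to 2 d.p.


sigma = E * alpha * dT
sigma = 210000 * 11.5e-6 * 55.0
sigma = 2.415 * 55.0
sigma = 132.83 MPa

132.83


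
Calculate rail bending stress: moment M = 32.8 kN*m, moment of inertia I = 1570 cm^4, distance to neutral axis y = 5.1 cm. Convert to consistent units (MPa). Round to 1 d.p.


Convert units:
M = 32.8 kN*m = 32800000 N*mm
y = 5.1 cm = 51 mm
I = 1570 cm^4 = 15700000 mm^4
sigma = 32800000 * 51 / 15700000
sigma = 106.5 MPa

106.5


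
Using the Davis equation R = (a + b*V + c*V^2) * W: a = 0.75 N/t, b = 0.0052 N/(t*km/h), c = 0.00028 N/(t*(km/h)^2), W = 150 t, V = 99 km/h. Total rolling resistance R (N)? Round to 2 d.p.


b*V = 0.0052 * 99 = 0.5148
c*V^2 = 0.00028 * 9801 = 2.74428
R_per_t = 0.75 + 0.5148 + 2.74428 = 4.00908 N/t
R_total = 4.00908 * 150 = 601.36 N

601.36


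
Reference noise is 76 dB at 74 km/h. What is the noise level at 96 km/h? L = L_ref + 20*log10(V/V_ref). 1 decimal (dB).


V/V_ref = 96 / 74 = 1.297297
log10(1.297297) = 0.11304
20 * 0.11304 = 2.2608
L = 76 + 2.2608 = 78.3 dB

78.3


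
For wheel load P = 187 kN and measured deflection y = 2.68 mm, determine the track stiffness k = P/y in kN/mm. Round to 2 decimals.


Track stiffness k = P / y
k = 187 / 2.68
k = 69.78 kN/mm

69.78


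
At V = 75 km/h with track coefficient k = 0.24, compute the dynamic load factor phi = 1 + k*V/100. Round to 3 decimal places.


phi = 1 + k * V / 100
phi = 1 + 0.24 * 75 / 100
phi = 1 + 0.18
phi = 1.180

1.180


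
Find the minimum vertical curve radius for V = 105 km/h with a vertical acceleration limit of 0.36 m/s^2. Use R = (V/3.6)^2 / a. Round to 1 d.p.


Convert speed: V = 105 / 3.6 = 29.1667 m/s
V^2 = 850.6944 m^2/s^2
R_v = 850.6944 / 0.36
R_v = 2363.0 m

2363.0


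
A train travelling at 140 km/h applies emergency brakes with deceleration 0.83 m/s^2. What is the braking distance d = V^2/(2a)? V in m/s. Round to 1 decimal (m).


Convert speed: V = 140 / 3.6 = 38.8889 m/s
V^2 = 1512.3457
d = 1512.3457 / (2 * 0.83)
d = 1512.3457 / 1.66
d = 911.1 m

911.1


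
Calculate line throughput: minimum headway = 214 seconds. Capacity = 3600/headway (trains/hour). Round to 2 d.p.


Capacity = 3600 / headway
Capacity = 3600 / 214
Capacity = 16.82 trains/hour

16.82


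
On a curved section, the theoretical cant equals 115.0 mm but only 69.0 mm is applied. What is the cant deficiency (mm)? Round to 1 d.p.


Cant deficiency = equilibrium cant - actual cant
CD = 115.0 - 69.0
CD = 46.0 mm

46.0


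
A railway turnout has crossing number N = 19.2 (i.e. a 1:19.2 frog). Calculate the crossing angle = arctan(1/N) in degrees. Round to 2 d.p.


1/N = 1/19.2 = 0.052083
angle = arctan(0.052083) = 0.052036 rad
angle = 0.052036 * 180/pi = 2.98 degrees

2.98


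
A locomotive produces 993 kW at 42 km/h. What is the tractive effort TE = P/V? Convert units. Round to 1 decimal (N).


Convert: P = 993 kW = 993000 W
V = 42 / 3.6 = 11.6667 m/s
TE = 993000 / 11.6667
TE = 85114.3 N

85114.3


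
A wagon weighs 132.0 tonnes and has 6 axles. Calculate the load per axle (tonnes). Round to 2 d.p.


Load per axle = total weight / number of axles
Load = 132.0 / 6
Load = 22.00 tonnes

22.00


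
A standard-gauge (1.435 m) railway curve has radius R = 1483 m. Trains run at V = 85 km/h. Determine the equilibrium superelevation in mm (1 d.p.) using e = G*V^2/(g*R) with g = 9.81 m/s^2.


Convert speed: V = 85 / 3.6 = 23.6111 m/s
Apply formula: e = 1.435 * 23.6111^2 / (9.81 * 1483)
e = 1.435 * 557.4846 / 14548.23
e = 0.054989 m = 55.0 mm

55.0


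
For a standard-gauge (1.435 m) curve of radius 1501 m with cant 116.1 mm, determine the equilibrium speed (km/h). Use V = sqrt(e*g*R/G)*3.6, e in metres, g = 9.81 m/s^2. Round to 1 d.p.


Convert cant: e = 116.1 mm = 0.1161 m
V_ms = sqrt(0.1161 * 9.81 * 1501 / 1.435)
V_ms = sqrt(1191.324349) = 34.5156 m/s
V = 34.5156 * 3.6 = 124.3 km/h

124.3


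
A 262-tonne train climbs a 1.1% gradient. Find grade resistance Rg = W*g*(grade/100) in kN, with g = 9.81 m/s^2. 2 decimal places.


Rg = W * 9.81 * grade / 100
Rg = 262 * 9.81 * 1.1 / 100
Rg = 2570.22 * 0.011
Rg = 28.27 kN

28.27


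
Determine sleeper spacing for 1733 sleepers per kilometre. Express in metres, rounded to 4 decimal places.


Spacing = 1000 m / number of sleepers
Spacing = 1000 / 1733
Spacing = 0.5770 m

0.5770


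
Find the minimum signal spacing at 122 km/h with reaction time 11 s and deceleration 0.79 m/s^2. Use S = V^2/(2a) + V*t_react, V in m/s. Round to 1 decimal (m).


V = 122 / 3.6 = 33.8889 m/s
Braking distance = 33.8889^2 / (2*0.79) = 726.8714 m
Sighting distance = 33.8889 * 11 = 372.7778 m
S = 726.8714 + 372.7778 = 1099.6 m

1099.6


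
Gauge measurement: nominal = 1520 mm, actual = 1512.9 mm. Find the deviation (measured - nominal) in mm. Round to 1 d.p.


Deviation = measured - nominal
Deviation = 1512.9 - 1520
Deviation = -7.1 mm

-7.1


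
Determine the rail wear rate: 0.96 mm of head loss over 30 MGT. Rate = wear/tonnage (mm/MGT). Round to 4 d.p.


Wear rate = total wear / cumulative tonnage
Rate = 0.96 / 30
Rate = 0.0320 mm/MGT

0.0320


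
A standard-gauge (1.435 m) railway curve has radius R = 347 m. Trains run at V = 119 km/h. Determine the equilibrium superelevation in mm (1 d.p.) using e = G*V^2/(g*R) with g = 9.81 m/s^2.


Convert speed: V = 119 / 3.6 = 33.0556 m/s
Apply formula: e = 1.435 * 33.0556^2 / (9.81 * 347)
e = 1.435 * 1092.6698 / 3404.07
e = 0.46062 m = 460.6 mm

460.6


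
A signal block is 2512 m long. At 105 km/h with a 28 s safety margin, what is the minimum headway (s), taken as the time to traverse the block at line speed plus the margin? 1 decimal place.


V = 105 / 3.6 = 29.1667 m/s
Block traversal time = 2512 / 29.1667 = 86.1257 s
Headway = 86.1257 + 28
Headway = 114.1 s

114.1


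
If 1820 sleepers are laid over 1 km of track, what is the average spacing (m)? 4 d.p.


Spacing = 1000 m / number of sleepers
Spacing = 1000 / 1820
Spacing = 0.5495 m

0.5495


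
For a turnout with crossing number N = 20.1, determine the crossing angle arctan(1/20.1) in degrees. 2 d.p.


1/N = 1/20.1 = 0.049751
angle = arctan(0.049751) = 0.04971 rad
angle = 0.04971 * 180/pi = 2.85 degrees

2.85


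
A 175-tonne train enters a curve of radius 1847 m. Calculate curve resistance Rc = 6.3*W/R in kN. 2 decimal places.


Rc = 6.3 * W / R
Rc = 6.3 * 175 / 1847
Rc = 1102.5 / 1847
Rc = 0.60 kN

0.60


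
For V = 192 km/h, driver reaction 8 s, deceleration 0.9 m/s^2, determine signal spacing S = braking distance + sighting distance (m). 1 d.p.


V = 192 / 3.6 = 53.3333 m/s
Braking distance = 53.3333^2 / (2*0.9) = 1580.2469 m
Sighting distance = 53.3333 * 8 = 426.6667 m
S = 1580.2469 + 426.6667 = 2006.9 m

2006.9


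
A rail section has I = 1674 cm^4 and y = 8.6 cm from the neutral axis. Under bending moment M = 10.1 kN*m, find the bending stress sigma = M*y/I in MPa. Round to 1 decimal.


Convert units:
M = 10.1 kN*m = 10100000 N*mm
y = 8.6 cm = 86 mm
I = 1674 cm^4 = 16740000 mm^4
sigma = 10100000 * 86 / 16740000
sigma = 51.9 MPa

51.9


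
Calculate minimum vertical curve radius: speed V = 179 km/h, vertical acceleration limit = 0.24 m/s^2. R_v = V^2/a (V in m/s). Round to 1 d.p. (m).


Convert speed: V = 179 / 3.6 = 49.7222 m/s
V^2 = 2472.2994 m^2/s^2
R_v = 2472.2994 / 0.24
R_v = 10301.2 m

10301.2


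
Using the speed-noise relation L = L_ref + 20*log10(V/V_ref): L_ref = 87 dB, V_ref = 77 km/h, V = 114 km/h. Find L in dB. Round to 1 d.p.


V/V_ref = 114 / 77 = 1.480519
log10(1.480519) = 0.170414
20 * 0.170414 = 3.4083
L = 87 + 3.4083 = 90.4 dB

90.4


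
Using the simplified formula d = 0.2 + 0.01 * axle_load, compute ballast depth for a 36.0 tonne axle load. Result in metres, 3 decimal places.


d = 0.2 + 0.01 * 36.0
d = 0.2 + 0.36
d = 0.560 m

0.560
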